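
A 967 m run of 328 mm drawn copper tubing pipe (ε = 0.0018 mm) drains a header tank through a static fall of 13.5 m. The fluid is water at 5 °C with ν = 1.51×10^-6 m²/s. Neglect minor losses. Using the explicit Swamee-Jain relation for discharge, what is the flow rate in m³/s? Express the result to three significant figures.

Q ≈ 0.223 m³/s

Swamee-Jain (Type II): Q = -0.965·√(gD⁵h_f/L)·ln[ε/(3.7D) + √(3.17ν²L/(gD³h_f))]
√(gD⁵h_f/L) = √(9.81·0.328⁵·13.5/967) = 0.02280
ε/(3.7D) = 1.48×10^-6; √(3.17ν²L/(gD³h_f)) = 3.87×10^-5
Q = -0.965·0.02280·ln(4.016×10^-5) = 0.2227 m³/s
Check: V = 2.64 m/s, Re = 5.73×10^5, f = 0.01288, h_f = 13.4 m ≈ 13.5 m ✓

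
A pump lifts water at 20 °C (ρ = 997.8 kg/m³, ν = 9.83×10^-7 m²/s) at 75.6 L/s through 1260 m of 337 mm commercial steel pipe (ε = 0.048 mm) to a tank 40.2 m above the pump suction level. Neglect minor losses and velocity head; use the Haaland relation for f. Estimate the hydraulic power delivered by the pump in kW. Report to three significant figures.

V = 4Q/(πD²) = 0.8476 m/s; Re = 2.91×10^5; ε/D = 1.42×10^-4; f = 0.01566
h_f = f(L/D)V²/2g = 2.144 m
Total head H = z + h_f = 40.2 + 2.144 = 42.34 m
P_hyd = ρgQH = 997.8·9.81·0.0756·42.34 = 31.33 kW

P_hyd ≈ 31.3 kW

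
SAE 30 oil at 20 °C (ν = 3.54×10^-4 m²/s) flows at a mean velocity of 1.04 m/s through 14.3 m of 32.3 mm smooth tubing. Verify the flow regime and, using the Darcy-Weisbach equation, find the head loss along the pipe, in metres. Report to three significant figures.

Re = VD/ν = 1.04·0.03230/3.54×10^-4 = 94.9 → laminar (Re < 2300)
f = 64/Re = 0.6744
h_f = f(L/D)V²/(2g) = 0.6744·(14.3/0.03230)·1.04²/(2·9.81) = 16.46 m

h_f ≈ 16.5 m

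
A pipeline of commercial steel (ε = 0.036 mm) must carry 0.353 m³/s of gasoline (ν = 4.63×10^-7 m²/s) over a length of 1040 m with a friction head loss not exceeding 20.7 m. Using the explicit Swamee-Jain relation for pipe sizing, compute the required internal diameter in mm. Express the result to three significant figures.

D ≈ 368 mm

Swamee-Jain (Type III): D = 0.66·[ε^1.25·(LQ²/(gh_f))^4.75 + ν·Q^9.4·(L/(gh_f))^5.2]^0.04
LQ²/(gh_f) = 0.6382; L/(gh_f) = 5.121
Term 1 = ε^1.25·(…)^4.75 = 3.30×10^-7; Term 2 = ν·Q^9.4·(…)^5.2 = 1.27×10^-7
D = 0.66·(3.30×10^-7 + 1.27×10^-7)^0.04 = 0.3681 m = 368 mm
Check: V = 3.32 m/s, Re = 2.64×10^6, f = 0.01266, h_f = 20.1 m ≈ 20.7 m ✓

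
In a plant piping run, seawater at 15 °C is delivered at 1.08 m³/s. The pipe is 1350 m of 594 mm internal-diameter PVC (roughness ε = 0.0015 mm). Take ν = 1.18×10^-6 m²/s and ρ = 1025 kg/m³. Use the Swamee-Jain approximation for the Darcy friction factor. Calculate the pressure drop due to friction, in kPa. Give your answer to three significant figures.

V = 4Q/(πD²) = 4·1.08/(π·0.594²) = 3.897 m/s
Re = VD/ν = 3.897·0.594/1.18×10^-6 = 1.96×10^6 → turbulent
ε/D = 0.0015/594 = 2.53×10^-6
Swamee-Jain: f = 0.01049
h_f = f(L/D)V²/(2g) = 0.01049·(1350/0.594)·3.897²/(2·9.81) = 18.46 m
Δp = ρg·h_f = 1025·9.81·18.46 = 185.6 kPa

Δp ≈ 186 kPa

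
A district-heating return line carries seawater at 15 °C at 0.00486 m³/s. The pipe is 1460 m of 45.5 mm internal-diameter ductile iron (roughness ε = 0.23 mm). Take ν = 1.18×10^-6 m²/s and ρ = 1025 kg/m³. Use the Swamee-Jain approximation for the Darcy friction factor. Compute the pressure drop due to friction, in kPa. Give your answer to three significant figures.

V = 4Q/(πD²) = 4·0.00486/(π·0.0455²) = 2.989 m/s
Re = VD/ν = 2.989·0.0455/1.18×10^-6 = 1.15×10^5 → turbulent
ε/D = 0.23/45.5 = 0.00505
Swamee-Jain: f = 0.03152
h_f = f(L/D)V²/(2g) = 0.03152·(1460/0.0455)·2.989²/(2·9.81) = 460.5 m
Δp = ρg·h_f = 1025·9.81·460.5 = 4630 kPa

Δp ≈ 4630 kPa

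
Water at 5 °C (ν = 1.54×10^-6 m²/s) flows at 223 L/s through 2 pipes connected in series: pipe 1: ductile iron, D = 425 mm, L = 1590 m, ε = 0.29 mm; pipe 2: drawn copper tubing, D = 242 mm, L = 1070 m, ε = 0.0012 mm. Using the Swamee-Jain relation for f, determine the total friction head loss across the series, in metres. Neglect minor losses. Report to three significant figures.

Pipe 1: V = 1.572 m/s, Re = 4.34×10^5, ε/D = 6.82×10^-4, f = 0.01894, h_1 = f(L/D)V²/2g = 8.925 m
Pipe 2: V = 4.848 m/s, Re = 7.62×10^5, ε/D = 4.96×10^-6, f = 0.01226, h_2 = f(L/D)V²/2g = 64.95 m
Series → Q common, losses add: H = Σh = 73.88 m

H ≈ 73.9 m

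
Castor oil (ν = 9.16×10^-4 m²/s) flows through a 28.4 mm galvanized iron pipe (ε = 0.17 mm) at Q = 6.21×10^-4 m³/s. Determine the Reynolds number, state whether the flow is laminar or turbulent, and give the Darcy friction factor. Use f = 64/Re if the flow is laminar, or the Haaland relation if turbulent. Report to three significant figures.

Re ≈ 30.4; laminar; f = 64/Re ≈ 2.11

V = 4Q/(πD²) = 0.9803 m/s
Re = VD/ν = 0.9803·0.0284/9.16×10^-4 = 30.4
Re < 2300 → laminar → f = 64/Re = 2.106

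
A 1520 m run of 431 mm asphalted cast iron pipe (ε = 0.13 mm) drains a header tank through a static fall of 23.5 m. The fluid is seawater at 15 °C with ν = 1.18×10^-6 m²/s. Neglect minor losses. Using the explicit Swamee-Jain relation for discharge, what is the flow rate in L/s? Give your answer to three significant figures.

Swamee-Jain (Type II): Q = -0.965·√(gD⁵h_f/L)·ln[ε/(3.7D) + √(3.17ν²L/(gD³h_f))]
√(gD⁵h_f/L) = √(9.81·0.431⁵·23.5/1520) = 0.04749
ε/(3.7D) = 8.15×10^-5; √(3.17ν²L/(gD³h_f)) = 1.91×10^-5
Q = -0.965·0.04749·ln(1.006×10^-4) = 0.4219 m³/s
Check: V = 2.89 m/s, Re = 1.06×10^6, f = 0.01573, h_f = 23.6 m ≈ 23.5 m ✓

Q ≈ 422 L/s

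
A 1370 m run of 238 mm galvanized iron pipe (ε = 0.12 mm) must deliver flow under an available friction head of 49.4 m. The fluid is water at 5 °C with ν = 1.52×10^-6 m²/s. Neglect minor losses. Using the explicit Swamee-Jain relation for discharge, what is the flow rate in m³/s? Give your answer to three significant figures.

Q ≈ 0.137 m³/s

Swamee-Jain (Type II): Q = -0.965·√(gD⁵h_f/L)·ln[ε/(3.7D) + √(3.17ν²L/(gD³h_f))]
√(gD⁵h_f/L) = √(9.81·0.238⁵·49.4/1370) = 0.01644
ε/(3.7D) = 1.36×10^-4; √(3.17ν²L/(gD³h_f)) = 3.92×10^-5
Q = -0.965·0.01644·ln(1.755×10^-4) = 0.1372 m³/s
Check: V = 3.08 m/s, Re = 4.83×10^5, f = 0.01783, h_f = 49.7 m ≈ 49.4 m ✓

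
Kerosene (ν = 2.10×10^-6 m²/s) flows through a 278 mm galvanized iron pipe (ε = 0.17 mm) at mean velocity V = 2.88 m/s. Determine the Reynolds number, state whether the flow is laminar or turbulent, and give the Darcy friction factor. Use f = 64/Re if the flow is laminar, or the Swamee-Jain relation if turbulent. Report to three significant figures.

Re ≈ 3.81×10^5; turbulent; f ≈ 0.0187

Re = VD/ν = 2.880·0.278/2.10×10^-6 = 3.81×10^5
Re > 4000 → turbulent; ε/D = 6.12×10^-4
Swamee-Jain: f = 0.01868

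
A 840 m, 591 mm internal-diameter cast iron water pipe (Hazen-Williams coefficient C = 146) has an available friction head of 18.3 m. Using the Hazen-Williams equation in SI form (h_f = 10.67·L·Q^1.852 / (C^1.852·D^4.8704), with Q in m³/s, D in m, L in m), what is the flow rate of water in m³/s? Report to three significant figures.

Q ≈ 1.29 m³/s

Rearranging: Q = [h_f·C^1.852·D^4.8704 / (10.67·L)]^(1/1.852)
Q = [18.3·146^1.852·0.591^4.8704 / (10.67·840)]^0.540 = 1.292 m³/s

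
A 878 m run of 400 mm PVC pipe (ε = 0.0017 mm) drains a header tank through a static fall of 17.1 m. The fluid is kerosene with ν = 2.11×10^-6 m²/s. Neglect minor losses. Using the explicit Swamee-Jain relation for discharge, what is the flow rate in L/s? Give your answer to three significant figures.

Swamee-Jain (Type II): Q = -0.965·√(gD⁵h_f/L)·ln[ε/(3.7D) + √(3.17ν²L/(gD³h_f))]
√(gD⁵h_f/L) = √(9.81·0.400⁵·17.1/878) = 0.04423
ε/(3.7D) = 1.15×10^-6; √(3.17ν²L/(gD³h_f)) = 3.40×10^-5
Q = -0.965·0.04423·ln(3.512×10^-5) = 0.4378 m³/s
Check: V = 3.48 m/s, Re = 6.60×10^5, f = 0.01254, h_f = 17.0 m ≈ 17.1 m ✓

Q ≈ 438 L/s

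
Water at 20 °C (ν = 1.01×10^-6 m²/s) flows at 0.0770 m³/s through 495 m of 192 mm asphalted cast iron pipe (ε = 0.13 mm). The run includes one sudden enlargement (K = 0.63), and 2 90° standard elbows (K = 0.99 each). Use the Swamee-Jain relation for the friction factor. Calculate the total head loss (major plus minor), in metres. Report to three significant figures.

H_L ≈ 18.4 m

V = 4Q/(πD²) = 2.659 m/s; V²/2g = 0.3605 m
Re = 5.06×10^5, ε/D = 6.77×10^-4 → f = 0.01879 (Swamee-Jain)
Major: h_f = f(L/D)·V²/2g = 0.01879·2578·0.3605 = 17.47 m
Minor: ΣK = 2.61; h_m = ΣK·V²/2g = 0.9409 m
Total H_L = 17.47 + 0.9409 = 18.41 m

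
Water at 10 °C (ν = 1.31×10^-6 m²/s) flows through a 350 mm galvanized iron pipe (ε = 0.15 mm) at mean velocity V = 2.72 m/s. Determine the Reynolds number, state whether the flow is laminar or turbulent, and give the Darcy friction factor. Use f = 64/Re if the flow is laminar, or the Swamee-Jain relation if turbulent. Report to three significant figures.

Re = VD/ν = 2.720·0.350/1.31×10^-6 = 7.27×10^5
Re > 4000 → turbulent; ε/D = 4.29×10^-4
Swamee-Jain: f = 0.01700

Re ≈ 7.27×10^5; turbulent; f ≈ 0.0170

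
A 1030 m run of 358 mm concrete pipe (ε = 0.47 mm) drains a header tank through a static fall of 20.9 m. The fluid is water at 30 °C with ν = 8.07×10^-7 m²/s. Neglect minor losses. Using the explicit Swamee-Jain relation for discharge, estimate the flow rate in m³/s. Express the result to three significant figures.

Swamee-Jain (Type II): Q = -0.965·√(gD⁵h_f/L)·ln[ε/(3.7D) + √(3.17ν²L/(gD³h_f))]
√(gD⁵h_f/L) = √(9.81·0.358⁵·20.9/1030) = 0.03421
ε/(3.7D) = 3.55×10^-4; √(3.17ν²L/(gD³h_f)) = 1.50×10^-5
Q = -0.965·0.03421·ln(3.699×10^-4) = 0.2609 m³/s
Check: V = 2.59 m/s, Re = 1.15×10^6, f = 0.02130, h_f = 21.0 m ≈ 20.9 m ✓

Q ≈ 0.261 m³/s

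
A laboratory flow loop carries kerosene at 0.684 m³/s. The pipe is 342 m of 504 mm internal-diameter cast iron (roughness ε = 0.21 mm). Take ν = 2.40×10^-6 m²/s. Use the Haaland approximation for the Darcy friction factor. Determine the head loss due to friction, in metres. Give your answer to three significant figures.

V = 4Q/(πD²) = 4·0.684/(π·0.504²) = 3.429 m/s
Re = VD/ν = 3.429·0.504/2.40×10^-6 = 7.20×10^5 → turbulent
ε/D = 0.21/504 = 4.17×10^-4
Haaland: f = 0.01675
h_f = f(L/D)V²/(2g) = 0.01675·(342/0.504)·3.429²/(2·9.81) = 6.810 m

h_f ≈ 6.81 m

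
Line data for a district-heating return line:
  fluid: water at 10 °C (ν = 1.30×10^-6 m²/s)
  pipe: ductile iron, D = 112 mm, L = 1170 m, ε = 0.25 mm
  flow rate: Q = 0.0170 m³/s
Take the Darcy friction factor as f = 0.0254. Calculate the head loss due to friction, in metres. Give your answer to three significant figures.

h_f ≈ 40.3 m

V = 4Q/(πD²) = 4·0.0170/(π·0.112²) = 1.726 m/s
h_f = f(L/D)V²/(2g) = 0.02540·(1170/0.112)·1.726²/(2·9.81) = 40.27 m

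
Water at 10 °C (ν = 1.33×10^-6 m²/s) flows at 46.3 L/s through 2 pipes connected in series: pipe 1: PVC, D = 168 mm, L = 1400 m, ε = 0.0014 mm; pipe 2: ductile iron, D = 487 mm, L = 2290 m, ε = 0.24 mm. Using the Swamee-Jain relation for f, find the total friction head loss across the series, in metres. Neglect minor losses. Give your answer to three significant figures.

H ≈ 27.8 m

Pipe 1: V = 2.089 m/s, Re = 2.64×10^5, ε/D = 8.33×10^-6, f = 0.01482, h_1 = f(L/D)V²/2g = 27.46 m
Pipe 2: V = 0.2486 m/s, Re = 9.10×10^4, ε/D = 4.93×10^-4, f = 0.02064, h_2 = f(L/D)V²/2g = 0.3056 m
Series → Q common, losses add: H = Σh = 27.76 m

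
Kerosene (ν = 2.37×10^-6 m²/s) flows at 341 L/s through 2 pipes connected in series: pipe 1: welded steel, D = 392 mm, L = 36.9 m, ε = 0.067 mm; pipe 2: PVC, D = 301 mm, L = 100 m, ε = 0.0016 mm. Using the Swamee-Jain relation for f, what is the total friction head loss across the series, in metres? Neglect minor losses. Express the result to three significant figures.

H ≈ 5.54 m

Pipe 1: V = 2.825 m/s, Re = 4.67×10^5, ε/D = 1.71×10^-4, f = 0.01533, h_1 = f(L/D)V²/2g = 0.5871 m
Pipe 2: V = 4.792 m/s, Re = 6.09×10^5, ε/D = 5.32×10^-6, f = 0.01274, h_2 = f(L/D)V²/2g = 4.954 m
Series → Q common, losses add: H = Σh = 5.541 m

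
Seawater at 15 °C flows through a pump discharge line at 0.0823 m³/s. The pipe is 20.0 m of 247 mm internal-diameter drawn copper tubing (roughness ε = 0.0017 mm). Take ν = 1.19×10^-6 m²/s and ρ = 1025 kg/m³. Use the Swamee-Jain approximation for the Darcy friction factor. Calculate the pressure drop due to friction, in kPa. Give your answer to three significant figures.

Δp ≈ 1.72 kPa

V = 4Q/(πD²) = 4·0.0823/(π·0.247²) = 1.718 m/s
Re = VD/ν = 1.718·0.247/1.19×10^-6 = 3.57×10^5 → turbulent
ε/D = 0.0017/247 = 6.88×10^-6
Swamee-Jain: f = 0.01401
h_f = f(L/D)V²/(2g) = 0.01401·(20.0/0.247)·1.718²/(2·9.81) = 0.1706 m
Δp = ρg·h_f = 1025·9.81·0.1706 = 1.715 kPa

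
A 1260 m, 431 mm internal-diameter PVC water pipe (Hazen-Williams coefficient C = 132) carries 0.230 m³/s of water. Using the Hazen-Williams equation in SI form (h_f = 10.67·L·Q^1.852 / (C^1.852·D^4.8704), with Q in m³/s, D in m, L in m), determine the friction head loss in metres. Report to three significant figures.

h_f = 10.67·1260·0.230^1.852 / (132^1.852·0.431^4.8704) = 6.301 m

h_f ≈ 6.30 m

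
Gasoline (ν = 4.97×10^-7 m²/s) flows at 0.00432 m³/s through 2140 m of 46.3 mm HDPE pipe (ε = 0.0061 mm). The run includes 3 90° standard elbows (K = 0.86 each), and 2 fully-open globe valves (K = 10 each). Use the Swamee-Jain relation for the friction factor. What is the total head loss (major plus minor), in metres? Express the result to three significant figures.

H_L ≈ 259 m

V = 4Q/(πD²) = 2.566 m/s; V²/2g = 0.3356 m
Re = 2.39×10^5, ε/D = 1.32×10^-4 → f = 0.01622 (Swamee-Jain)
Major: h_f = f(L/D)·V²/2g = 0.01622·46220·0.3356 = 251.5 m
Minor: ΣK = 22.6; h_m = ΣK·V²/2g = 7.577 m
Total H_L = 251.5 + 7.577 = 259.1 m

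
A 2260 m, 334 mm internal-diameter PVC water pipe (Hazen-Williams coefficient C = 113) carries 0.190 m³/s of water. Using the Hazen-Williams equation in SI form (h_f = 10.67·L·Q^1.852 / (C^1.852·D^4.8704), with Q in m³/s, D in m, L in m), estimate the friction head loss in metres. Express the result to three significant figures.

h_f ≈ 36.6 m

h_f = 10.67·2260·0.190^1.852 / (113^1.852·0.334^4.8704) = 36.62 m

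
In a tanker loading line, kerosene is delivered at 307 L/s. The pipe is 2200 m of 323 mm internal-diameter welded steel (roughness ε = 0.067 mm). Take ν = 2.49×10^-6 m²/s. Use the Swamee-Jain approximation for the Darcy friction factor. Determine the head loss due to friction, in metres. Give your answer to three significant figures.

V = 4Q/(πD²) = 4·0.307/(π·0.323²) = 3.747 m/s
Re = VD/ν = 3.747·0.323/2.49×10^-6 = 4.86×10^5 → turbulent
ε/D = 0.067/323 = 2.07×10^-4
Swamee-Jain: f = 0.01562
h_f = f(L/D)V²/(2g) = 0.01562·(2200/0.323)·3.747²/(2·9.81) = 76.11 m

h_f ≈ 76.1 m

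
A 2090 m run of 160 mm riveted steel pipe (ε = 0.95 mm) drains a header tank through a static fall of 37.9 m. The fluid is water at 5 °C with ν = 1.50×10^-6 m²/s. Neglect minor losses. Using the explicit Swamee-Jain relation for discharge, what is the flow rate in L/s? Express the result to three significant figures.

Q ≈ 26.6 L/s

Swamee-Jain (Type II): Q = -0.965·√(gD⁵h_f/L)·ln[ε/(3.7D) + √(3.17ν²L/(gD³h_f))]
√(gD⁵h_f/L) = √(9.81·0.160⁵·37.9/2090) = 0.004319
ε/(3.7D) = 0.00160; √(3.17ν²L/(gD³h_f)) = 9.89×10^-5
Q = -0.965·0.004319·ln(0.001704) = 0.02657 m³/s
Check: V = 1.32 m/s, Re = 1.41×10^5, f = 0.03282, h_f = 38.2 m ≈ 37.9 m ✓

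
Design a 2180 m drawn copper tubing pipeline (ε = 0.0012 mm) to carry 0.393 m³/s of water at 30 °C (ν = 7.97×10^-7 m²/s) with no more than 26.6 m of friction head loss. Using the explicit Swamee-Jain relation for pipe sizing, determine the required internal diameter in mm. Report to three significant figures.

Swamee-Jain (Type III): D = 0.66·[ε^1.25·(LQ²/(gh_f))^4.75 + ν·Q^9.4·(L/(gh_f))^5.2]^0.04
LQ²/(gh_f) = 1.290; L/(gh_f) = 8.354
Term 1 = ε^1.25·(…)^4.75 = 1.33×10^-7; Term 2 = ν·Q^9.4·(…)^5.2 = 7.63×10^-6
D = 0.66·(1.33×10^-7 + 7.63×10^-6)^0.04 = 0.4122 m = 412 mm
Check: V = 2.94 m/s, Re = 1.52×10^6, f = 0.01092, h_f = 25.5 m ≈ 26.6 m ✓

D ≈ 412 mm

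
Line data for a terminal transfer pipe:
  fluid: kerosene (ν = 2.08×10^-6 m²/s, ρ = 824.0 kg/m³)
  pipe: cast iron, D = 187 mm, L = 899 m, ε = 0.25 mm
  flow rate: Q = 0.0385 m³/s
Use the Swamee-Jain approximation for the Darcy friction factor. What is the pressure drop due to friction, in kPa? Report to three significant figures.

V = 4Q/(πD²) = 4·0.0385/(π·0.187²) = 1.402 m/s
Re = VD/ν = 1.402·0.187/2.08×10^-6 = 1.26×10^5 → turbulent
ε/D = 0.25/187 = 0.00134
Swamee-Jain: f = 0.02305
h_f = f(L/D)V²/(2g) = 0.02305·(899/0.187)·1.402²/(2·9.81) = 11.10 m
Δp = ρg·h_f = 824.0·9.81·11.10 = 89.70 kPa

Δp ≈ 89.7 kPa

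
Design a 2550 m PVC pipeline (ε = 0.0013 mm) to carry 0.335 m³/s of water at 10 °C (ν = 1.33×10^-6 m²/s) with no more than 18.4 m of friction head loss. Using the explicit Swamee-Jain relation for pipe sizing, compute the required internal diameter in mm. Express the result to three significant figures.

D ≈ 442 mm

Swamee-Jain (Type III): D = 0.66·[ε^1.25·(LQ²/(gh_f))^4.75 + ν·Q^9.4·(L/(gh_f))^5.2]^0.04
LQ²/(gh_f) = 1.585; L/(gh_f) = 14.13
Term 1 = ε^1.25·(…)^4.75 = 3.92×10^-7; Term 2 = ν·Q^9.4·(…)^5.2 = 4.36×10^-5
D = 0.66·(3.92×10^-7 + 4.36×10^-5)^0.04 = 0.4419 m = 442 mm
Check: V = 2.18 m/s, Re = 7.26×10^5, f = 0.01232, h_f = 17.3 m ≈ 18.4 m ✓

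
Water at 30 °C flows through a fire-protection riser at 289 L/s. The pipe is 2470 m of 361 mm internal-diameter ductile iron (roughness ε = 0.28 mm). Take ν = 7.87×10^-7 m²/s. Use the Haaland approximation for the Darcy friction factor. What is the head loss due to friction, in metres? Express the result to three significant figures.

h_f ≈ 52.2 m

V = 4Q/(πD²) = 4·0.289/(π·0.361²) = 2.824 m/s
Re = VD/ν = 2.824·0.361/7.87×10^-7 = 1.30×10^6 → turbulent
ε/D = 0.28/361 = 7.76×10^-4
Haaland: f = 0.01876
h_f = f(L/D)V²/(2g) = 0.01876·(2470/0.361)·2.824²/(2·9.81) = 52.16 m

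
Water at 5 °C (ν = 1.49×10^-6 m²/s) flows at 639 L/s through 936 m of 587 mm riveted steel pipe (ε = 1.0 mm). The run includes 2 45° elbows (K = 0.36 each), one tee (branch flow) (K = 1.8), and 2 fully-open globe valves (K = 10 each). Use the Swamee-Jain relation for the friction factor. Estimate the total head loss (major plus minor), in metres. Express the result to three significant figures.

V = 4Q/(πD²) = 2.361 m/s; V²/2g = 0.2842 m
Re = 9.30×10^5, ε/D = 0.00170 → f = 0.02276 (Swamee-Jain)
Major: h_f = f(L/D)·V²/2g = 0.02276·1595·0.2842 = 10.31 m
Minor: ΣK = 22.5; h_m = ΣK·V²/2g = 6.399 m
Total H_L = 10.31 + 6.399 = 16.71 m

H_L ≈ 16.7 m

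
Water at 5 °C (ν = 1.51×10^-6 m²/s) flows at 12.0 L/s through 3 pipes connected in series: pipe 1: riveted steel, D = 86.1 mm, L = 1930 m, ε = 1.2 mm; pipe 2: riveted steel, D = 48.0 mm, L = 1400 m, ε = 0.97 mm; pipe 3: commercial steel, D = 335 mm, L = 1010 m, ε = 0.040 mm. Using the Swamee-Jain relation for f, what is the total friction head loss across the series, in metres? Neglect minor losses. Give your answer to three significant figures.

Pipe 1: V = 2.061 m/s, Re = 1.18×10^5, ε/D = 0.0139, f = 0.04318, h_1 = f(L/D)V²/2g = 209.5 m
Pipe 2: V = 6.631 m/s, Re = 2.11×10^5, ε/D = 0.0202, f = 0.04915, h_2 = f(L/D)V²/2g = 3213 m
Pipe 3: V = 0.1361 m/s, Re = 3.02×10^4, ε/D = 1.19×10^-4, f = 0.02370, h_3 = f(L/D)V²/2g = 0.06751 m
Series → Q common, losses add: H = Σh = 3423 m

H ≈ 3420 m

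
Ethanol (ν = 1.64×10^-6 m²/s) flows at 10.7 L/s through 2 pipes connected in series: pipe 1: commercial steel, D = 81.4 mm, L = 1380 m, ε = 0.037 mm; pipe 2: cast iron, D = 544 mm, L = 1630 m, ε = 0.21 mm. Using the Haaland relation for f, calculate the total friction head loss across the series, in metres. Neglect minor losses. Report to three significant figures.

Pipe 1: V = 2.056 m/s, Re = 1.02×10^5, ε/D = 4.55×10^-4, f = 0.01982, h_1 = f(L/D)V²/2g = 72.41 m
Pipe 2: V = 0.04604 m/s, Re = 1.53×10^4, ε/D = 3.86×10^-4, f = 0.02817, h_2 = f(L/D)V²/2g = 0.009118 m
Series → Q common, losses add: H = Σh = 72.42 m

H ≈ 72.4 m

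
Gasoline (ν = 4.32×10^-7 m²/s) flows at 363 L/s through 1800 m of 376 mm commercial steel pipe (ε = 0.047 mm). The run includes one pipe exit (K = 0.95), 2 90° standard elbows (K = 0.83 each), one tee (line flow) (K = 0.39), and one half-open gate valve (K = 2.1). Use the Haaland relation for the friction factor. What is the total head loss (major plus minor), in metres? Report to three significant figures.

H_L ≈ 36.6 m

V = 4Q/(πD²) = 3.269 m/s; V²/2g = 0.5447 m
Re = 2.85×10^6, ε/D = 1.25×10^-4 → f = 0.01298 (Haaland)
Major: h_f = f(L/D)·V²/2g = 0.01298·4787·0.5447 = 33.86 m
Minor: ΣK = 5.10; h_m = ΣK·V²/2g = 2.778 m
Total H_L = 33.86 + 2.778 = 36.63 m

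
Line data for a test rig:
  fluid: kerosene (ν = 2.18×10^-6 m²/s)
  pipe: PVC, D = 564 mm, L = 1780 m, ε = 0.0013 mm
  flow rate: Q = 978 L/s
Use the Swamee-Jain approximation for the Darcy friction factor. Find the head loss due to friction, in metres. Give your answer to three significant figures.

V = 4Q/(πD²) = 4·0.978/(π·0.564²) = 3.915 m/s
Re = VD/ν = 3.915·0.564/2.18×10^-6 = 1.01×10^6 → turbulent
ε/D = 0.0013/564 = 2.30×10^-6
Swamee-Jain: f = 0.01164
h_f = f(L/D)V²/(2g) = 0.01164·(1780/0.564)·3.915²/(2·9.81) = 28.70 m

h_f ≈ 28.7 m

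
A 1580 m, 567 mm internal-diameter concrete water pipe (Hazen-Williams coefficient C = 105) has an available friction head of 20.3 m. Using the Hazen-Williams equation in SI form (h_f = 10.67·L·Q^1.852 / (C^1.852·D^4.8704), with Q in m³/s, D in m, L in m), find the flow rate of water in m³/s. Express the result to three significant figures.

Q ≈ 0.626 m³/s

Rearranging: Q = [h_f·C^1.852·D^4.8704 / (10.67·L)]^(1/1.852)
Q = [20.3·105^1.852·0.567^4.8704 / (10.67·1580)]^0.540 = 0.6264 m³/s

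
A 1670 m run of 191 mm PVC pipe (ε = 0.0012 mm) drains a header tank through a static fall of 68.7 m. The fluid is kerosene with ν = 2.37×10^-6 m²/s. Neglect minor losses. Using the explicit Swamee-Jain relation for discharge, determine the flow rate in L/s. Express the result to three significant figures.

Swamee-Jain (Type II): Q = -0.965·√(gD⁵h_f/L)·ln[ε/(3.7D) + √(3.17ν²L/(gD³h_f))]
√(gD⁵h_f/L) = √(9.81·0.191⁵·68.7/1670) = 0.01013
ε/(3.7D) = 1.70×10^-6; √(3.17ν²L/(gD³h_f)) = 7.96×10^-5
Q = -0.965·0.01013·ln(8.127×10^-5) = 0.09205 m³/s
Check: V = 3.21 m/s, Re = 2.59×10^5, f = 0.01485, h_f = 68.3 m ≈ 68.7 m ✓

Q ≈ 92.0 L/s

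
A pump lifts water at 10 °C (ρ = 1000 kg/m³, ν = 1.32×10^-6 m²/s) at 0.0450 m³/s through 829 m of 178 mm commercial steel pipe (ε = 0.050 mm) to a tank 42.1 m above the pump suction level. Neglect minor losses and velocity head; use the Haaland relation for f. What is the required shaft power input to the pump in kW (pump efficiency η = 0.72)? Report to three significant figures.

P_shaft ≈ 33.9 kW

V = 4Q/(πD²) = 1.808 m/s; Re = 2.44×10^5; ε/D = 2.81×10^-4; f = 0.01701
h_f = f(L/D)V²/2g = 13.21 m
Total head H = z + h_f = 42.1 + 13.21 = 55.31 m
P_hyd = ρgQH = 1000·9.81·0.0450·55.31 = 24.41 kW
P_shaft = P_hyd/η = 24.41/0.72 = 33.91 kW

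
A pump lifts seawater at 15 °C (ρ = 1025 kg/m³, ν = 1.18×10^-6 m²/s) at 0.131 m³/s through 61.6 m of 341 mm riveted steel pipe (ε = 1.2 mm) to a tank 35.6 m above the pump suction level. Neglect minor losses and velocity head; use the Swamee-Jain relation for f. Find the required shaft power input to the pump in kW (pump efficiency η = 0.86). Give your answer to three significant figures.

P_shaft ≈ 55.3 kW

V = 4Q/(πD²) = 1.434 m/s; Re = 4.15×10^5; ε/D = 0.00352; f = 0.02779
h_f = f(L/D)V²/2g = 0.5265 m
Total head H = z + h_f = 35.6 + 0.5265 = 36.13 m
P_hyd = ρgQH = 1025·9.81·0.131·36.13 = 47.59 kW
P_shaft = P_hyd/η = 47.59/0.86 = 55.33 kW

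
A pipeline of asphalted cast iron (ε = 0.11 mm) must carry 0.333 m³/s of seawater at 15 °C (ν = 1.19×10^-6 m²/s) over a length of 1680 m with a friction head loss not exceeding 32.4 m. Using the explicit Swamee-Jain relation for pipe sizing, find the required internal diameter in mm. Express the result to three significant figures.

D ≈ 381 mm

Swamee-Jain (Type III): D = 0.66·[ε^1.25·(LQ²/(gh_f))^4.75 + ν·Q^9.4·(L/(gh_f))^5.2]^0.04
LQ²/(gh_f) = 0.5861; L/(gh_f) = 5.286
Term 1 = ε^1.25·(…)^4.75 = 8.91×10^-7; Term 2 = ν·Q^9.4·(…)^5.2 = 2.22×10^-7
D = 0.66·(8.91×10^-7 + 2.22×10^-7)^0.04 = 0.3814 m = 381 mm
Check: V = 2.91 m/s, Re = 9.34×10^5, f = 0.01570, h_f = 29.9 m ≈ 32.4 m ✓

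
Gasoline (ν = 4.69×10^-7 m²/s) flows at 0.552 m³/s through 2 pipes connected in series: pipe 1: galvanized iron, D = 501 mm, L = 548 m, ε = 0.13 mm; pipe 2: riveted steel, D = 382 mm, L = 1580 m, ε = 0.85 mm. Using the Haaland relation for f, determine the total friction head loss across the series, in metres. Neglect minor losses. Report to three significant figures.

H ≈ 125 m

Pipe 1: V = 2.800 m/s, Re = 2.99×10^6, ε/D = 2.59×10^-4, f = 0.01477, h_1 = f(L/D)V²/2g = 6.454 m
Pipe 2: V = 4.816 m/s, Re = 3.92×10^6, ε/D = 0.00223, f = 0.02419, h_2 = f(L/D)V²/2g = 118.3 m
Series → Q common, losses add: H = Σh = 124.7 m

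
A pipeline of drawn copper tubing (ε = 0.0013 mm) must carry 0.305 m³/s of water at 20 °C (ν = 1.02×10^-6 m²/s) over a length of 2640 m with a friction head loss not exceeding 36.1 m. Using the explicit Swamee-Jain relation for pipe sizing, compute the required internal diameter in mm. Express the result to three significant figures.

D ≈ 370 mm

Swamee-Jain (Type III): D = 0.66·[ε^1.25·(LQ²/(gh_f))^4.75 + ν·Q^9.4·(L/(gh_f))^5.2]^0.04
LQ²/(gh_f) = 0.6935; L/(gh_f) = 7.455
Term 1 = ε^1.25·(…)^4.75 = 7.71×10^-9; Term 2 = ν·Q^9.4·(…)^5.2 = 4.98×10^-7
D = 0.66·(7.71×10^-9 + 4.98×10^-7)^0.04 = 0.3696 m = 370 mm
Check: V = 2.84 m/s, Re = 1.03×10^6, f = 0.01164, h_f = 34.3 m ≈ 36.1 m ✓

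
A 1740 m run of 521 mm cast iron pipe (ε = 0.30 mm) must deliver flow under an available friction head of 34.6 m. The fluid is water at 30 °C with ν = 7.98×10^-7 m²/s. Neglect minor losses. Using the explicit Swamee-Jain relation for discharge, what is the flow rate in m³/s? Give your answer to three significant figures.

Q ≈ 0.728 m³/s

Swamee-Jain (Type II): Q = -0.965·√(gD⁵h_f/L)·ln[ε/(3.7D) + √(3.17ν²L/(gD³h_f))]
√(gD⁵h_f/L) = √(9.81·0.521⁵·34.6/1740) = 0.08654
ε/(3.7D) = 1.56×10^-4; √(3.17ν²L/(gD³h_f)) = 8.55×10^-6
Q = -0.965·0.08654·ln(1.642×10^-4) = 0.7277 m³/s
Check: V = 3.41 m/s, Re = 2.23×10^6, f = 0.01752, h_f = 34.7 m ≈ 34.6 m ✓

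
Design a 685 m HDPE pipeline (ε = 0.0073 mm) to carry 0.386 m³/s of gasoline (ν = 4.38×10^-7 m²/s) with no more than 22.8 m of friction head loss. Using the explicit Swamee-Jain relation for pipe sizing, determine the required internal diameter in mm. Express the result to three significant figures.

D ≈ 329 mm

Swamee-Jain (Type III): D = 0.66·[ε^1.25·(LQ²/(gh_f))^4.75 + ν·Q^9.4·(L/(gh_f))^5.2]^0.04
LQ²/(gh_f) = 0.4563; L/(gh_f) = 3.063
Term 1 = ε^1.25·(…)^4.75 = 9.13×10^-9; Term 2 = ν·Q^9.4·(…)^5.2 = 1.92×10^-8
D = 0.66·(9.13×10^-9 + 1.92×10^-8)^0.04 = 0.3293 m = 329 mm
Check: V = 4.53 m/s, Re = 3.41×10^6, f = 0.01055, h_f = 23.0 m ≈ 22.8 m ✓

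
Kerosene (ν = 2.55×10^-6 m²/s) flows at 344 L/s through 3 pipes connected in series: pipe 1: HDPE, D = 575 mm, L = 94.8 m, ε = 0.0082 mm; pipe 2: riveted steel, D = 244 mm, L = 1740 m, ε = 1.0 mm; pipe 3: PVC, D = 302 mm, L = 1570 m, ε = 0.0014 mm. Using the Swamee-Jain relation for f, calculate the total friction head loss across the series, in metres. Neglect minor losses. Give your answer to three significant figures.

Pipe 1: V = 1.325 m/s, Re = 2.99×10^5, ε/D = 1.43×10^-5, f = 0.01455, h_1 = f(L/D)V²/2g = 0.2146 m
Pipe 2: V = 7.357 m/s, Re = 7.04×10^5, ε/D = 0.00410, f = 0.02885, h_2 = f(L/D)V²/2g = 567.6 m
Pipe 3: V = 4.802 m/s, Re = 5.69×10^5, ε/D = 4.64×10^-6, f = 0.01288, h_3 = f(L/D)V²/2g = 78.68 m
Series → Q common, losses add: H = Σh = 646.5 m

H ≈ 647 m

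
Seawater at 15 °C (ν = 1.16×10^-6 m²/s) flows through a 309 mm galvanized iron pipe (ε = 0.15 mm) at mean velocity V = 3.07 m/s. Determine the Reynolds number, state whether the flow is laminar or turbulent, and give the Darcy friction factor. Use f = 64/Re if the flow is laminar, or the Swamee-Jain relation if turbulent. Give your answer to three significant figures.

Re = VD/ν = 3.070·0.309/1.16×10^-6 = 8.18×10^5
Re > 4000 → turbulent; ε/D = 4.85×10^-4
Swamee-Jain: f = 0.01732

Re ≈ 8.18×10^5; turbulent; f ≈ 0.0173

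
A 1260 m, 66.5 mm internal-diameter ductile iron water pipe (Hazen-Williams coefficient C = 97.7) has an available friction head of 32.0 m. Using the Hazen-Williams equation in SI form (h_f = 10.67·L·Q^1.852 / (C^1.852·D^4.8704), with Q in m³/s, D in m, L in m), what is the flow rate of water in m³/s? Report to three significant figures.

Rearranging: Q = [h_f·C^1.852·D^4.8704 / (10.67·L)]^(1/1.852)
Q = [32.0·97.7^1.852·0.0665^4.8704 / (10.67·1260)]^0.540 = 0.003004 m³/s

Q ≈ 0.00300 m³/s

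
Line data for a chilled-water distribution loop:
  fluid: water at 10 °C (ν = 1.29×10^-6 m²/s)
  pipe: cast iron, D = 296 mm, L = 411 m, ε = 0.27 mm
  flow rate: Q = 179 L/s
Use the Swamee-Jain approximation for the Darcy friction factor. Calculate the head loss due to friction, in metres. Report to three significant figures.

h_f ≈ 9.51 m

V = 4Q/(πD²) = 4·0.179/(π·0.296²) = 2.601 m/s
Re = VD/ν = 2.601·0.296/1.29×10^-6 = 5.97×10^5 → turbulent
ε/D = 0.27/296 = 9.12×10^-4
Swamee-Jain: f = 0.01986
h_f = f(L/D)V²/(2g) = 0.01986·(411/0.296)·2.601²/(2·9.81) = 9.508 m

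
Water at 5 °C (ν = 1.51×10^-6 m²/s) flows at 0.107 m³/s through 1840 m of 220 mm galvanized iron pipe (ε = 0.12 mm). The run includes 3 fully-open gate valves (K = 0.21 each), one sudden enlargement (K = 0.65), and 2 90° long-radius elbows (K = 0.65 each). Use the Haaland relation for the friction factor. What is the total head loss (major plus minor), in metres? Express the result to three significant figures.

H_L ≈ 61.9 m

V = 4Q/(πD²) = 2.815 m/s; V²/2g = 0.4038 m
Re = 4.10×10^5, ε/D = 5.45×10^-4 → f = 0.01802 (Haaland)
Major: h_f = f(L/D)·V²/2g = 0.01802·8364·0.4038 = 60.86 m
Minor: ΣK = 2.58; h_m = ΣK·V²/2g = 1.042 m
Total H_L = 60.86 + 1.042 = 61.90 m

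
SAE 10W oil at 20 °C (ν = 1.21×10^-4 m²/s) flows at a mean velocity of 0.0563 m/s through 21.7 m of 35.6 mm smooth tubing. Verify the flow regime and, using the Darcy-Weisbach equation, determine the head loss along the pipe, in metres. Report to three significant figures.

Re = VD/ν = 0.0563·0.03560/1.21×10^-4 = 16.6 → laminar (Re < 2300)
f = 64/Re = 3.864
h_f = f(L/D)V²/(2g) = 3.864·(21.7/0.03560)·0.0563²/(2·9.81) = 0.3805 m

h_f ≈ 0.380 m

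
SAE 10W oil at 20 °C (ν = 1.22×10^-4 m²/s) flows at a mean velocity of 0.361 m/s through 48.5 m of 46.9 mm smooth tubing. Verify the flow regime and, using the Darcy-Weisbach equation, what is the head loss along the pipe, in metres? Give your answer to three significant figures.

h_f ≈ 3.17 m

Re = VD/ν = 0.361·0.04690/1.22×10^-4 = 139 → laminar (Re < 2300)
f = 64/Re = 0.4612
h_f = f(L/D)V²/(2g) = 0.4612·(48.5/0.04690)·0.361²/(2·9.81) = 3.168 m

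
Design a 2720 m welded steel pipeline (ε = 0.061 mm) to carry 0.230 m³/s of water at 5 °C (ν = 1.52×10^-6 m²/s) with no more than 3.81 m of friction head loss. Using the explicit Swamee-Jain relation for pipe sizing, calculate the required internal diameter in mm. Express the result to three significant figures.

D ≈ 550 mm

Swamee-Jain (Type III): D = 0.66·[ε^1.25·(LQ²/(gh_f))^4.75 + ν·Q^9.4·(L/(gh_f))^5.2]^0.04
LQ²/(gh_f) = 3.850; L/(gh_f) = 72.77
Term 1 = ε^1.25·(…)^4.75 = 0.00325; Term 2 = ν·Q^9.4·(…)^5.2 = 0.00732
D = 0.66·(0.00325 + 0.00732)^0.04 = 0.5502 m = 550 mm
Check: V = 0.967 m/s, Re = 3.50×10^5, f = 0.01523, h_f = 3.59 m ≈ 3.81 m ✓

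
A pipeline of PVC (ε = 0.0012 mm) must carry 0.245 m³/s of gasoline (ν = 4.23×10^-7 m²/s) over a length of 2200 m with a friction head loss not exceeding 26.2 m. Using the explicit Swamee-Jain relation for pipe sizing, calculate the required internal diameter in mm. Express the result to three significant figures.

D ≈ 338 mm

Swamee-Jain (Type III): D = 0.66·[ε^1.25·(LQ²/(gh_f))^4.75 + ν·Q^9.4·(L/(gh_f))^5.2]^0.04
LQ²/(gh_f) = 0.5138; L/(gh_f) = 8.560
Term 1 = ε^1.25·(…)^4.75 = 1.68×10^-9; Term 2 = ν·Q^9.4·(…)^5.2 = 5.41×10^-8
D = 0.66·(1.68×10^-9 + 5.41×10^-8)^0.04 = 0.3384 m = 338 mm
Check: V = 2.72 m/s, Re = 2.18×10^6, f = 0.01037, h_f = 25.5 m ≈ 26.2 m ✓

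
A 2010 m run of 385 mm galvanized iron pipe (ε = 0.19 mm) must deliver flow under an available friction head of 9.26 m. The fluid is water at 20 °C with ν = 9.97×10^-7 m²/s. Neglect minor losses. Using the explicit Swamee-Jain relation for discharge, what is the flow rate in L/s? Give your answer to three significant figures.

Swamee-Jain (Type II): Q = -0.965·√(gD⁵h_f/L)·ln[ε/(3.7D) + √(3.17ν²L/(gD³h_f))]
√(gD⁵h_f/L) = √(9.81·0.385⁵·9.26/2010) = 0.01955
ε/(3.7D) = 1.33×10^-4; √(3.17ν²L/(gD³h_f)) = 3.50×10^-5
Q = -0.965·0.01955·ln(1.683×10^-4) = 0.1640 m³/s
Check: V = 1.41 m/s, Re = 5.44×10^5, f = 0.01766, h_f = 9.32 m ≈ 9.26 m ✓

Q ≈ 164 L/s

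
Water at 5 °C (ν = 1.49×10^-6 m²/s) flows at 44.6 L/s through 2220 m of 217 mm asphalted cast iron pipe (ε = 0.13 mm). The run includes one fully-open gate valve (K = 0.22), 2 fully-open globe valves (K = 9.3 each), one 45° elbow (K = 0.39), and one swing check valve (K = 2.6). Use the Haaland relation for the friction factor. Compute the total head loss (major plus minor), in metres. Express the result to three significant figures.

V = 4Q/(πD²) = 1.206 m/s; V²/2g = 0.07412 m
Re = 1.76×10^5, ε/D = 5.99×10^-4 → f = 0.01934 (Haaland)
Major: h_f = f(L/D)·V²/2g = 0.01934·10230·0.07412 = 14.67 m
Minor: ΣK = 21.8; h_m = ΣK·V²/2g = 1.617 m
Total H_L = 14.67 + 1.617 = 16.28 m

H_L ≈ 16.3 m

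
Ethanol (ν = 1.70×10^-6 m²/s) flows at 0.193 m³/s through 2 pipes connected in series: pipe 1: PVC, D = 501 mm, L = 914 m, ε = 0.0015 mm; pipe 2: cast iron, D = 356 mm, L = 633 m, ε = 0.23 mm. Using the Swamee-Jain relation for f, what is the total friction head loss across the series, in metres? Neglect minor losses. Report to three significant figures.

Pipe 1: V = 0.9790 m/s, Re = 2.89×10^5, ε/D = 2.99×10^-6, f = 0.01451, h_1 = f(L/D)V²/2g = 1.294 m
Pipe 2: V = 1.939 m/s, Re = 4.06×10^5, ε/D = 6.46×10^-4, f = 0.01881, h_2 = f(L/D)V²/2g = 6.408 m
Series → Q common, losses add: H = Σh = 7.702 m

H ≈ 7.70 m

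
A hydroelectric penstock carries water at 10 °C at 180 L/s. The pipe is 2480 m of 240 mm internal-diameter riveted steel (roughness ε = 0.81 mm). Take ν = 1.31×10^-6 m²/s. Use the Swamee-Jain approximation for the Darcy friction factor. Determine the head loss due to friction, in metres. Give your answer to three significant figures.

h_f ≈ 228 m

V = 4Q/(πD²) = 4·0.180/(π·0.240²) = 3.979 m/s
Re = VD/ν = 3.979·0.240/1.31×10^-6 = 7.29×10^5 → turbulent
ε/D = 0.81/240 = 0.00338
Swamee-Jain: f = 0.02731
h_f = f(L/D)V²/(2g) = 0.02731·(2480/0.240)·3.979²/(2·9.81) = 227.7 m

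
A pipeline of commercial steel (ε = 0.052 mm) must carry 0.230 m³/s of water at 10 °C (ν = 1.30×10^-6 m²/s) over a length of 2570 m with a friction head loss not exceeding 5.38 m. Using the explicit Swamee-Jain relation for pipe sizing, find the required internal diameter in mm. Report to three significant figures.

D ≈ 504 mm

Swamee-Jain (Type III): D = 0.66·[ε^1.25·(LQ²/(gh_f))^4.75 + ν·Q^9.4·(L/(gh_f))^5.2]^0.04
LQ²/(gh_f) = 2.576; L/(gh_f) = 48.69
Term 1 = ε^1.25·(…)^4.75 = 3.95×10^-4; Term 2 = ν·Q^9.4·(…)^5.2 = 7.75×10^-4
D = 0.66·(3.95×10^-4 + 7.75×10^-4)^0.04 = 0.5038 m = 504 mm
Check: V = 1.15 m/s, Re = 4.47×10^5, f = 0.01469, h_f = 5.09 m ≈ 5.38 m ✓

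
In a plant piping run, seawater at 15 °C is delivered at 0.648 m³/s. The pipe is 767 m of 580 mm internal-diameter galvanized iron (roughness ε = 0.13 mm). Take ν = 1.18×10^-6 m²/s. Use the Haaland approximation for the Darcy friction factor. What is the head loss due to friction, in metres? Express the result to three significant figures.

V = 4Q/(πD²) = 4·0.648/(π·0.580²) = 2.453 m/s
Re = VD/ν = 2.453·0.580/1.18×10^-6 = 1.21×10^6 → turbulent
ε/D = 0.13/580 = 2.24×10^-4
Haaland: f = 0.01474
h_f = f(L/D)V²/(2g) = 0.01474·(767/0.580)·2.453²/(2·9.81) = 5.976 m

h_f ≈ 5.98 m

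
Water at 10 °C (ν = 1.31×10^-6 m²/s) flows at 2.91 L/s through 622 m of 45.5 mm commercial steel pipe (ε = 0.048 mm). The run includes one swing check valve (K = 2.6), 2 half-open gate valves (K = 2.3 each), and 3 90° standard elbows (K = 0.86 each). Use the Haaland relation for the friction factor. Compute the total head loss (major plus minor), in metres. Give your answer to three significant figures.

H_L ≈ 53.5 m

V = 4Q/(πD²) = 1.790 m/s; V²/2g = 0.1633 m
Re = 6.22×10^4, ε/D = 0.00105 → f = 0.02325 (Haaland)
Major: h_f = f(L/D)·V²/2g = 0.02325·13670·0.1633 = 51.88 m
Minor: ΣK = 9.78; h_m = ΣK·V²/2g = 1.597 m
Total H_L = 51.88 + 1.597 = 53.48 m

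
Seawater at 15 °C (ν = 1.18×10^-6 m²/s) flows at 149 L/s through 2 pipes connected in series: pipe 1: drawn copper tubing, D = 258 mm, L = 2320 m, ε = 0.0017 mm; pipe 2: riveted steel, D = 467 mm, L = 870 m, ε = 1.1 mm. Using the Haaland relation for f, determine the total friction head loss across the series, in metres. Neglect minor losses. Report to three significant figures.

Pipe 1: V = 2.850 m/s, Re = 6.23×10^5, ε/D = 6.59×10^-6, f = 0.01265, h_1 = f(L/D)V²/2g = 47.09 m
Pipe 2: V = 0.8699 m/s, Re = 3.44×10^5, ε/D = 0.00236, f = 0.02494, h_2 = f(L/D)V²/2g = 1.792 m
Series → Q common, losses add: H = Σh = 48.88 m

H ≈ 48.9 m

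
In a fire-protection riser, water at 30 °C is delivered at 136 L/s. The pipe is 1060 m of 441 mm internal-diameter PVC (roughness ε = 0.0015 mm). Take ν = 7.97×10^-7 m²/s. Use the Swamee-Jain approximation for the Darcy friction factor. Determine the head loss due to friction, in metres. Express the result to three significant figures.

h_f ≈ 1.28 m

V = 4Q/(πD²) = 4·0.136/(π·0.441²) = 0.8904 m/s
Re = VD/ν = 0.8904·0.441/7.97×10^-7 = 4.93×10^5 → turbulent
ε/D = 0.0015/441 = 3.40×10^-6
Swamee-Jain: f = 0.01318
h_f = f(L/D)V²/(2g) = 0.01318·(1060/0.441)·0.8904²/(2·9.81) = 1.280 m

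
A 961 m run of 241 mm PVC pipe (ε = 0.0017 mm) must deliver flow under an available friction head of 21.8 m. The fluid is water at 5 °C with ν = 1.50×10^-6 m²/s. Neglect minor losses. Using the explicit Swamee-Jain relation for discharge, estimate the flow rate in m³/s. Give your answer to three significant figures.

Swamee-Jain (Type II): Q = -0.965·√(gD⁵h_f/L)·ln[ε/(3.7D) + √(3.17ν²L/(gD³h_f))]
√(gD⁵h_f/L) = √(9.81·0.241⁵·21.8/961) = 0.01345
ε/(3.7D) = 1.91×10^-6; √(3.17ν²L/(gD³h_f)) = 4.79×10^-5
Q = -0.965·0.01345·ln(4.976×10^-5) = 0.1286 m³/s
Check: V = 2.82 m/s, Re = 4.53×10^5, f = 0.01343, h_f = 21.7 m ≈ 21.8 m ✓

Q ≈ 0.129 m³/s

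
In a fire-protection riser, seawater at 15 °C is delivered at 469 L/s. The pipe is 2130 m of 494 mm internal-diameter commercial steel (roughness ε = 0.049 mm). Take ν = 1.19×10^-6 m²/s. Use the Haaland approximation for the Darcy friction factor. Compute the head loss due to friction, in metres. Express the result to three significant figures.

V = 4Q/(πD²) = 4·0.469/(π·0.494²) = 2.447 m/s
Re = VD/ν = 2.447·0.494/1.19×10^-6 = 1.02×10^6 → turbulent
ε/D = 0.049/494 = 9.92×10^-5
Haaland: f = 0.01330
h_f = f(L/D)V²/(2g) = 0.01330·(2130/0.494)·2.447²/(2·9.81) = 17.50 m

h_f ≈ 17.5 m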